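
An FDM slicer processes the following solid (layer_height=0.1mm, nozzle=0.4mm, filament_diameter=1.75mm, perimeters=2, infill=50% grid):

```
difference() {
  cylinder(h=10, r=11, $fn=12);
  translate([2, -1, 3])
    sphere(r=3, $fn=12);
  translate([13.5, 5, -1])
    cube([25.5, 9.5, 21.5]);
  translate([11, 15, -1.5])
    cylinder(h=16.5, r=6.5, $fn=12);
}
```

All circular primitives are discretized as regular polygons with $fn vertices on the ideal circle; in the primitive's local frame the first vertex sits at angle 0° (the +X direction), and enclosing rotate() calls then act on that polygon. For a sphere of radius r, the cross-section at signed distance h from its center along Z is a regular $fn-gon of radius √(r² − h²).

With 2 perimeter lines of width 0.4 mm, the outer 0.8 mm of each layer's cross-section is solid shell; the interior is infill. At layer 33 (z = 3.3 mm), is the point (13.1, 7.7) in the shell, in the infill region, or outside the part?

At z = 3.3 mm: the r=11 cylinder gives a regular 12-gon of circumradius 11 (constant along its height); the r=3 sphere at (2, -1) contributes a regular 12-gon of circumradius √(3²−0.3²) = 2.985; the 25.5×9.5 cube at (13.5, 5) contributes its full rectangle; the cylinder at (11, 15): section is a regular 12-gon, circumradius r=6.5; Taking the first minus the rest: starting from the r=11 cylinder, the r=3 sphere at (2, -1) lies wholly inside it (removes its full 26.73 mm² and its 18.54 mm outline becomes a hole wall); the 25.5×9.5 cube at (13.5, 5) misses the remaining region (no effect); the r=6.5 cylinder at (11, 15) misses the remaining region (no effect) — 1 connected region with 1 hole. Overall, the cross-section is one region with 1 hole. The nearest boundary edge runs (5.50, 9.53)→(9.53, 5.50); distance from the point to it = 4.20 mm. The point is not inside any of the regions above, so it lies outside the cross-section (4.20 mm from the nearest boundary).

outside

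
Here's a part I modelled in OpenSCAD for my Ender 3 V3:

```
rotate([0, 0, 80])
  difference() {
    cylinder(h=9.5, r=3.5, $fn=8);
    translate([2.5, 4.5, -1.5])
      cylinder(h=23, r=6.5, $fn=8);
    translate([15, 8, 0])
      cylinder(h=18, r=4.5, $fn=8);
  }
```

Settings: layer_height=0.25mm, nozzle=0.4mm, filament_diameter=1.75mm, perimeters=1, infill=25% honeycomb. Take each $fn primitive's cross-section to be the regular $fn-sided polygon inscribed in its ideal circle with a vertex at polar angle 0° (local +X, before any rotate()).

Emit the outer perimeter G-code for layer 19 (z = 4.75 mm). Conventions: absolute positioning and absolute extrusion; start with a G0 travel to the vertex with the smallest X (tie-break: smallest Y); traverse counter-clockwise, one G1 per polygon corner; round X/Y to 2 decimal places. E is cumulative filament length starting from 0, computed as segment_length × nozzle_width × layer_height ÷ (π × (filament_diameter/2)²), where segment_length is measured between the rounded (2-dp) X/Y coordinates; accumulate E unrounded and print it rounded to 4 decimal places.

At z = 4.75 mm: the r=3.5 cylinder gives a regular 8-gon of circumradius 3.5 (constant along its height); the cylinder at (2.5, 4.5): section is a regular 8-gon, circumradius r=6.5; the cylinder at (15, 8): section is a regular 8-gon, circumradius r=4.5; Subtracting the remaining from the first: starting from the r=3.5 cylinder, the r=6.5 cylinder at (2.5, 4.5) partially overlaps it — only the 22.18 mm² overlap (of its 119.50 mm²) is removed, clipping the outline; the r=4.5 cylinder at (15, 8) misses the remaining region (no effect) — 1 connected region; (whole slice rotated 80° about Z — lengths, areas and connectivity unchanged). The outline is a single polygon with 8 vertices. Extrusion per mm of travel: 0.4 × 0.25 / (π × 0.875²) = 0.041575. Accumulating E over each segment gives final E = 0.7278.

G0 X-2.11 Y-2.49 Z4.75
G1 X-0.61 Y-3.45 E0.0740
G1 X2.01 Y-2.87 E0.1856
G1 X3.45 Y-0.61 E0.2970
G1 X2.87 Y2.01 E0.4086
G1 X2.36 Y2.33 E0.4336
G1 X2.40 Y2.11 E0.4429
G1 X-0.27 Y-2.08 E0.6495
G1 X-2.11 Y-2.49 E0.7278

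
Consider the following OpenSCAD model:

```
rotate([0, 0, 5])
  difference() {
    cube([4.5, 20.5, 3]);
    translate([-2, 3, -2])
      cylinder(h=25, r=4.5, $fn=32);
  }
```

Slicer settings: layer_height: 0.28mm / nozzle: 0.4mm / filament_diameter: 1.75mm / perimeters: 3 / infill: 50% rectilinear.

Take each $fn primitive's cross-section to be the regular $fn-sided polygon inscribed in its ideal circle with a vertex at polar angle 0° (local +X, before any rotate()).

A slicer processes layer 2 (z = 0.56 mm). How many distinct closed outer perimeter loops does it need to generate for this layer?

At z = 0.56 mm: the cube (footprint 4.5×20.5) is included at this height; the r=4.5 cylinder at (-2, 3) gives a regular 32-gon of circumradius 4.5 (constant along its height); Taking the first minus the rest: starting from the 4.5×20.5 cube, the r=4.5 cylinder at (-2, 3) partially overlaps it — only the 13.51 mm² overlap (of its 63.21 mm²) is removed, clipping the outline — 1 connected region; (whole slice rotated 5° about Z — lengths, areas and connectivity unchanged). The result has 1 disconnected region.

1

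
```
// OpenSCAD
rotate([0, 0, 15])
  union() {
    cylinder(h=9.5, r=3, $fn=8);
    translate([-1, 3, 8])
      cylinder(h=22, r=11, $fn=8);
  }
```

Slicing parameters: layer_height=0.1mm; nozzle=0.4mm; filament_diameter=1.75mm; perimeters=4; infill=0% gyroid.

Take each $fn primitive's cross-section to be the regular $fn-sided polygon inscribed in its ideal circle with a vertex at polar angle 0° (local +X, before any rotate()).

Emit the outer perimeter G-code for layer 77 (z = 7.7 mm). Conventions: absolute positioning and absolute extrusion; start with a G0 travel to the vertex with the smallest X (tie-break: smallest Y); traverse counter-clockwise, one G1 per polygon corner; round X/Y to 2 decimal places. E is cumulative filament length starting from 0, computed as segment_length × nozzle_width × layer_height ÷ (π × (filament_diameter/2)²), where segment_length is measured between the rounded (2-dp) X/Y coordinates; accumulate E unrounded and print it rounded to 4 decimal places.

At z = 7.7 mm: the cylinder: section is a regular 8-gon, circumradius r=3; the cylinder at (-1, 3) is not intersected at this z (z outside [8, 30]); Merging all regions: only the r=3 cylinder is present, so the union is just that shape — 1 connected region; (rotated 15° about Z; rotation is an isometry so areas/perimeters/island counts are preserved). The outline is a single polygon with 8 vertices. Extrusion per mm of travel: 0.4 × 0.1 / (π × 0.875²) = 0.016630. Accumulating E over each segment gives final E = 0.3057.

G0 X-2.90 Y-0.78 Z7.70
G1 X-1.50 Y-2.60 E0.0382
G1 X0.78 Y-2.90 E0.0764
G1 X2.60 Y-1.50 E0.1146
G1 X2.90 Y0.78 E0.1529
G1 X1.50 Y2.60 E0.1910
G1 X-0.78 Y2.90 E0.2293
G1 X-2.60 Y1.50 E0.2675
G1 X-2.90 Y-0.78 E0.3057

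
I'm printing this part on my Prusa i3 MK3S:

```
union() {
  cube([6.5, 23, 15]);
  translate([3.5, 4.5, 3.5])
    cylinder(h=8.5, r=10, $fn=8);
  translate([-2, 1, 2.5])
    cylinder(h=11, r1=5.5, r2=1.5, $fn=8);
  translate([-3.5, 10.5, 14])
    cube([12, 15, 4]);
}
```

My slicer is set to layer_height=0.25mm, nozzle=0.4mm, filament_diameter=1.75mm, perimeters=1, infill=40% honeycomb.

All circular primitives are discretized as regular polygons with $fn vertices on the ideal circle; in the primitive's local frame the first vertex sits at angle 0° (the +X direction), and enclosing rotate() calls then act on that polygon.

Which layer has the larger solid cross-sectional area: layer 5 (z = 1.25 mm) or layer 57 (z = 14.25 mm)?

Layer 5 (z = 1.25): the 6.5×23 cube contributes its full rectangle (area 149.50 mm²); the cylinder at (3.5, 4.5) is absent (z outside [3.5, 12]); the cone at (-2, 1) is not intersected at this z (z outside [2.5, 13.5]); the cube at (-3.5, 10.5) is not intersected at this z (z outside [14, 18]); Merging all regions: only the 6.5×23 cube is present, so the union is just that shape — area = 149.50 mm². So its area = 149.50 mm². Layer 57 (z = 14.25): the cube (footprint 6.5×23) is included at this height (area 149.50 mm²); the cylinder at (3.5, 4.5) is absent (z outside [3.5, 12]); the cone at (-2, 1) is absent (z outside [2.5, 13.5]); the cube at (-3.5, 10.5) (footprint 12×15) is included at this height (area 180.00 mm²); Taking the union: the regions partially overlap — summed areas 329.50 mm² minus the doubly-counted overlap 81.25 mm² gives 248.25 mm² — area = 248.25 mm². So its area = 248.25 mm². Layer 57 is larger (248.25 vs 149.50 mm²).

layer 57 (z = 14.25 mm)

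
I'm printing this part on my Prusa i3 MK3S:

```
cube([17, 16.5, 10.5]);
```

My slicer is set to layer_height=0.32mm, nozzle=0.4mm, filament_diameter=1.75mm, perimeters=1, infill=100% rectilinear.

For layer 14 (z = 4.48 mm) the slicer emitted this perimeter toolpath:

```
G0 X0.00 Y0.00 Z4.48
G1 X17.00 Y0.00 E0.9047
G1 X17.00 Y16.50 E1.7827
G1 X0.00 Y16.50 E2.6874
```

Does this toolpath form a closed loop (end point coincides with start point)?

Start point (G0): (0.00, 0.00). End point (last G1): the path does not return to the start — open.

no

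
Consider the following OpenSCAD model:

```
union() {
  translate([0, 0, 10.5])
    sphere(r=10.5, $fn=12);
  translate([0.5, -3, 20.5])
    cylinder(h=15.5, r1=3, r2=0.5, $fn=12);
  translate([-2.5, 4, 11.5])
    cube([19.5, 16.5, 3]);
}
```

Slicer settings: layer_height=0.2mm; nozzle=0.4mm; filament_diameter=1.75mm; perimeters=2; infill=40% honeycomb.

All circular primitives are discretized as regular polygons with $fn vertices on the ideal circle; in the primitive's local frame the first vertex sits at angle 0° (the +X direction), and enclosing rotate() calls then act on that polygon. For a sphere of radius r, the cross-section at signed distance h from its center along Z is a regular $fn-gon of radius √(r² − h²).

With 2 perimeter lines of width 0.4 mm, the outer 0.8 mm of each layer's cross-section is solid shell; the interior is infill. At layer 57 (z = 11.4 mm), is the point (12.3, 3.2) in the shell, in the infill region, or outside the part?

At z = 11.4 mm: the r=10.5 sphere contributes a regular 12-gon of circumradius √(10.5²−0.9²) = 10.461; the cone at (0.5, -3) does not reach this height (z outside [20.5, 36]); the cube at (-2.5, 4) is not intersected at this z (z outside [11.5, 14.5]); Taking the union: only the r=10.5 sphere is present, so the union is just that shape — 1 connected region. Overall, the cross-section is a single solid region. The nearest boundary edge runs (10.46, 0.00)→(9.06, 5.23); distance from the point to it = 2.60 mm. The point is not inside any of the regions above, so it lies outside the cross-section (2.60 mm from the nearest boundary).

outside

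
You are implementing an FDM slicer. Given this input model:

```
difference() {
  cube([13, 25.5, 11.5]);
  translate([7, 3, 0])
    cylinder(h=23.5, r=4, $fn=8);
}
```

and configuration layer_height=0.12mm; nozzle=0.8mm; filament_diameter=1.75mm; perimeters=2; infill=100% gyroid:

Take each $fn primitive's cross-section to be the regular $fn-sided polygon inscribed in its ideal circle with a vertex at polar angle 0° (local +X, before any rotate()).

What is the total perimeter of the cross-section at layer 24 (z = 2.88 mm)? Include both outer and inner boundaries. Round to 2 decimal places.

91.44 mm

At z = 2.88 mm: the cube (footprint 13×25.5) is included at this height (perimeter 77.00 mm); the r=4 cylinder at (7, 3) gives a regular 8-gon of circumradius 4 (constant along its height) (perimeter = 2·8·4.000·sin(180°/8) = 24.49 mm); Subtracting the remaining from the first: starting from the 13×25.5 cube, the r=4 cylinder at (7, 3) partially overlaps it — only the 42.84 mm² overlap (of its 45.25 mm²) is removed, clipping the outline — boundary = 91.44 mm. Overall, the cross-section is a single solid region. Total boundary length (outer) = 91.44 mm.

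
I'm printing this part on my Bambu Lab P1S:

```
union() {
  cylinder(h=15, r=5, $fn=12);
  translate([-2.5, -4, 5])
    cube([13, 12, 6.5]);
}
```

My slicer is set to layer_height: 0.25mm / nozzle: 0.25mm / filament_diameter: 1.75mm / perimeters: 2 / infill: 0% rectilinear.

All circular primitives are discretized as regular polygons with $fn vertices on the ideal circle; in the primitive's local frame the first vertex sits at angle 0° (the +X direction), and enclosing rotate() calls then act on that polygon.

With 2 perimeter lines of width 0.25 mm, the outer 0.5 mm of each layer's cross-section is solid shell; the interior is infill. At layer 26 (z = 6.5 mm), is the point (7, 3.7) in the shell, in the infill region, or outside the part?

infill

At z = 6.5 mm: the r=5 cylinder gives a regular 12-gon of circumradius 5 (constant along its height); the 13×12 cube at (-2.5, -4) contributes its full rectangle; Combining (union): the regions partially overlap (shared area 57.45 mm²), so overlapping operands fuse into one piece — 1 connected region. Overall, the cross-section is a single solid region. The nearest boundary edge runs (10.50, 8.00)→(10.50, -4.00); distance from the point to it = 3.50 mm. The point is inside the cross-section and 3.50 mm from the nearest boundary — more than the 0.5 mm shell width (2 × 0.25), so it's in the infill interior.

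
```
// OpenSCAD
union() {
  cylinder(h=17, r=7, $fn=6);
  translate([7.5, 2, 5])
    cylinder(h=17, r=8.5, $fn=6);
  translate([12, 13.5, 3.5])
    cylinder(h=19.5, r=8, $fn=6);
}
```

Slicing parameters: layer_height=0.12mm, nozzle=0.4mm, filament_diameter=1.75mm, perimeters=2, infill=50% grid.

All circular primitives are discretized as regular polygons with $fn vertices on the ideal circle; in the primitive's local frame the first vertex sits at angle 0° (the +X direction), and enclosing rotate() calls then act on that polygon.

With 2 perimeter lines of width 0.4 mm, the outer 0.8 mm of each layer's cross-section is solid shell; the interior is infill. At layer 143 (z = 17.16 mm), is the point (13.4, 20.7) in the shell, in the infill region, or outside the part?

At z = 17.16 mm: the cylinder does not reach this height (z outside [0, 17]); the r=8.5 cylinder at (7.5, 2) contributes a regular 6-gon of circumradius 8.5; the r=8 cylinder at (12, 13.5) gives a regular 6-gon of circumradius 8 (constant along its height); Merging all regions: the regions partially overlap (shared area 14.95 mm²), so overlapping operands fuse into one piece — 1 connected region. Overall, the cross-section is a single solid region. The nearest boundary edge runs (8.00, 20.43)→(16.00, 20.43); distance from the point to it = 0.27 mm. The point is not inside any of the regions above, so it lies outside the cross-section (0.27 mm from the nearest boundary).

outside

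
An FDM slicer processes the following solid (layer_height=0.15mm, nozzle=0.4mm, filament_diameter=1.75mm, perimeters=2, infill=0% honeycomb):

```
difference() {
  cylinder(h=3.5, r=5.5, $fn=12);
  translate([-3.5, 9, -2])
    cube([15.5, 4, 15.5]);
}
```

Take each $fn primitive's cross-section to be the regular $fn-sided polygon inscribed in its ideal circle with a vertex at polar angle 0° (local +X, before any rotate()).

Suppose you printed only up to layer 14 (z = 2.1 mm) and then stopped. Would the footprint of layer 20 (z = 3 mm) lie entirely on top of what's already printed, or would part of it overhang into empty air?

entirely on top

Compare the two slices. At z = 2.1: the r=5.5 cylinder gives a regular 12-gon of circumradius 5.5 (constant along its height) (area = (12/2)·5.500²·sin(360°/12) = 90.75 mm²); the 15.5×4 cube at (-3.5, 9) contributes its full rectangle (area 62.00 mm²); Taking the first minus the rest: starting from the r=5.5 cylinder (90.75 mm²), the 15.5×4 cube at (-3.5, 9) misses the remaining region (no effect) — area = 90.75 mm². At z = 3: the r=5.5 cylinder contributes a regular 12-gon of circumradius 5.5 (area = (12/2)·5.500²·sin(360°/12) = 90.75 mm²); the 15.5×4 cube at (-3.5, 9) contributes its full rectangle (area 62.00 mm²); Subtracting the remaining from the first: starting from the r=5.5 cylinder (90.75 mm²), the 15.5×4 cube at (-3.5, 9) misses the remaining region (no effect) — area = 90.75 mm². Checking containment: the cross-section at z = 3 is a subset of the cross-section at z = 2.1.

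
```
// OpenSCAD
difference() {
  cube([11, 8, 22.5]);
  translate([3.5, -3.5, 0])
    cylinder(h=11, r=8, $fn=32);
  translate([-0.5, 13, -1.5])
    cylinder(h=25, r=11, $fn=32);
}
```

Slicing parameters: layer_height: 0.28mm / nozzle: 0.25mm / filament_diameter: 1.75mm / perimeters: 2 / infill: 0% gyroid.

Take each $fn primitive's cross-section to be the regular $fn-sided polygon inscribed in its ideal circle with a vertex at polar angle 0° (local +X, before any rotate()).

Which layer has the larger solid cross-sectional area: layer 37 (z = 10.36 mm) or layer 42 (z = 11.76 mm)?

layer 42 (z = 11.76 mm)

Layer 37 (z = 10.36): the 11×8 cube contributes its full rectangle (area 88.00 mm²); the r=8 cylinder at (3.5, -3.5) contributes a regular 32-gon of circumradius 8 (area = (32/2)·8.000²·sin(360°/32) = 199.77 mm²); the cylinder at (-0.5, 13): section is a regular 32-gon, circumradius r=11 (area = (32/2)·11.000²·sin(360°/32) = 377.69 mm²); After the difference (first − rest): starting from the 11×8 cube (88.00 mm²), the r=8 cylinder at (3.5, -3.5) partially overlaps it — only the 37.69 mm² overlap (of its 199.77 mm²) is removed, clipping the outline; the r=11 cylinder at (-0.5, 13) partially overlaps it — only the 29.62 mm² overlap (of its 377.69 mm²) is removed, clipping the outline — area = 20.69 mm². So its area = 20.69 mm². Layer 42 (z = 11.76): the cube (footprint 11×8) is included at this height (area 88.00 mm²); the cylinder at (3.5, -3.5) is absent (z outside [0, 11]); the cylinder at (-0.5, 13): section is a regular 32-gon, circumradius r=11 (area = (32/2)·11.000²·sin(360°/32) = 377.69 mm²); Taking the first minus the rest: starting from the 11×8 cube (88.00 mm²), the r=11 cylinder at (-0.5, 13) partially overlaps it — only the 38.57 mm² overlap (of its 377.69 mm²) is removed, clipping the outline — area = 49.43 mm². So its area = 49.43 mm². Layer 42 is larger (49.43 vs 20.69 mm²).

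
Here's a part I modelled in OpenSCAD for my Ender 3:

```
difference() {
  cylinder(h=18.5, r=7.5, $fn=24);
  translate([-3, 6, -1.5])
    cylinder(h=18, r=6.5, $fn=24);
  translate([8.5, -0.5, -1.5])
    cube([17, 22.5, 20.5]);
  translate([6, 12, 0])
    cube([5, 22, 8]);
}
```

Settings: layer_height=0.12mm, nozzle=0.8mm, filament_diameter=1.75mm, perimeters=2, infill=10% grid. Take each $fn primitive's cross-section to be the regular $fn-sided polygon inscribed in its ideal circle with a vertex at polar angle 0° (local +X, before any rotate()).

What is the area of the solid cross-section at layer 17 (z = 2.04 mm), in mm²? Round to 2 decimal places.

At z = 2.04 mm: the r=7.5 cylinder gives a regular 24-gon of circumradius 7.5 (constant along its height) (area = (24/2)·7.500²·sin(360°/24) = 174.70 mm²); the r=6.5 cylinder at (-3, 6) gives a regular 24-gon of circumradius 6.5 (constant along its height) (area = (24/2)·6.500²·sin(360°/24) = 131.22 mm²); the cube at (8.5, -0.5) is present — its section is the full 17×22.5 rectangle (area 382.50 mm²); the 5×22 cube at (6, 12) contributes its full rectangle (area 110.00 mm²); After the difference (first − rest): starting from the r=7.5 cylinder (174.70 mm²), the r=6.5 cylinder at (-3, 6) partially overlaps it — only the 62.18 mm² overlap (of its 131.22 mm²) is removed, clipping the outline; the 17×22.5 cube at (8.5, -0.5) misses the remaining region (no effect); the 5×22 cube at (6, 12) misses the remaining region (no effect) — area = 112.52 mm². Overall, the cross-section is a single solid region. Net area = 112.52 mm².

112.52 mm²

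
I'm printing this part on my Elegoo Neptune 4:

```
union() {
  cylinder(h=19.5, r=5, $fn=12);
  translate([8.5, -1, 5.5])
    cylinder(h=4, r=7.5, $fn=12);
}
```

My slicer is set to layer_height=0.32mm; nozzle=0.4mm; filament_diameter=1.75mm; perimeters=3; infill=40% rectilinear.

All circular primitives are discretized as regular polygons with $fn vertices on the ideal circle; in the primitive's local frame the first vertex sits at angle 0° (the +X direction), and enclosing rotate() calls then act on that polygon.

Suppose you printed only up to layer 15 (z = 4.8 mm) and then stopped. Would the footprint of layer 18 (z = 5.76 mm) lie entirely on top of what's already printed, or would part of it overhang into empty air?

part overhangs

Compare the two slices. At z = 4.8: the r=5 cylinder gives a regular 12-gon of circumradius 5 (constant along its height) (area = (12/2)·5.000²·sin(360°/12) = 75.00 mm²); the cylinder at (8.5, -1) is not intersected at this z (z outside [5.5, 9.5]); Merging all regions: only the r=5 cylinder is present, so the union is just that shape — area = 75.00 mm². At z = 5.76: the r=5 cylinder contributes a regular 12-gon of circumradius 5 (area = (12/2)·5.000²·sin(360°/12) = 75.00 mm²); the r=7.5 cylinder at (8.5, -1) gives a regular 12-gon of circumradius 7.5 (constant along its height) (area = (12/2)·7.500²·sin(360°/12) = 168.75 mm²); Taking the union: the regions partially overlap — summed areas 243.75 mm² minus the doubly-counted overlap 21.30 mm² gives 222.45 mm² — area = 222.45 mm². Checking containment: at z = 5.76 the cross-section extends beyond the z = 4.8 cross-section by about 147.45 mm².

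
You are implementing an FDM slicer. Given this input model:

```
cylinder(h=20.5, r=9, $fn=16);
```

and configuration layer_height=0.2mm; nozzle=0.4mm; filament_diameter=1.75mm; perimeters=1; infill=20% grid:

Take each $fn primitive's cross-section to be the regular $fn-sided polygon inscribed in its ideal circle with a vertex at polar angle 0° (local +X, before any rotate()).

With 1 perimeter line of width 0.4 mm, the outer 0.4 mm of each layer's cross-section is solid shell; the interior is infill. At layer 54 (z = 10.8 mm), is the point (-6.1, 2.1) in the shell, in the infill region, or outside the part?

At z = 10.8 mm: the r=9 cylinder gives a regular 16-gon of circumradius 9 (constant along its height). Overall, the cross-section is a single solid region. The nearest boundary edge runs (-8.31, 3.44)→(-9.00, 0.00); distance from the point to it = 2.43 mm. The point is inside the cross-section and 2.43 mm from the nearest boundary — more than the 0.4 mm shell width (1 × 0.4), so it's in the infill interior.

infill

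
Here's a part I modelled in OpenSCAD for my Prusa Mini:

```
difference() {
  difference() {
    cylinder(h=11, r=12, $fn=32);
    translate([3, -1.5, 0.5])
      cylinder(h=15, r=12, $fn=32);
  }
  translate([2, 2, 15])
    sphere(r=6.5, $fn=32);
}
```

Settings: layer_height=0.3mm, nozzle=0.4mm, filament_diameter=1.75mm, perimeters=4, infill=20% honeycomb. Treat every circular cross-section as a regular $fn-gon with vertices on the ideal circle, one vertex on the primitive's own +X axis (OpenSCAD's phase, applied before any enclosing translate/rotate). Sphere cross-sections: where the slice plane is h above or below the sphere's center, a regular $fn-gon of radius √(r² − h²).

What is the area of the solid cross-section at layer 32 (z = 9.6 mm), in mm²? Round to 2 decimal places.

80.00 mm²

At z = 9.6 mm: the r=12 cylinder gives a regular 32-gon of circumradius 12 (constant along its height) (area = (32/2)·12.000²·sin(360°/32) = 449.49 mm²); the r=12 cylinder at (3, -1.5) contributes a regular 32-gon of circumradius 12 (area = (32/2)·12.000²·sin(360°/32) = 449.49 mm²); After the difference (first − rest): starting from the r=12 cylinder (449.49 mm²), the r=12 cylinder at (3, -1.5) partially overlaps it — only the 369.49 mm² overlap (of its 449.49 mm²) is removed, clipping the outline — area = 80.00 mm²; the sphere at (2, 2): section is a regular 32-gon, circumradius = √(r²−h²) = √(6.5²−5.4²) = 3.618 (area = (32/2)·3.618²·sin(360°/32) = 40.86 mm²); Subtracting the remaining from the first: starting from the result so far (80.00 mm²), the r=6.5 sphere at (2, 2) misses the remaining region (no effect) — area = 80.00 mm². Overall, the cross-section is a single solid region. Net area = 80.00 mm².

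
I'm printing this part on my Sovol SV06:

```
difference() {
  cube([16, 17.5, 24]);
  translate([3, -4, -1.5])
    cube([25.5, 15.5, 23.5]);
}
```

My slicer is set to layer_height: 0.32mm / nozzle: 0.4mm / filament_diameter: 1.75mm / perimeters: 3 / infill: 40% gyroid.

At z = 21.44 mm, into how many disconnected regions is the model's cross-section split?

At z = 21.44 mm: the cube (footprint 16×17.5) is included at this height; the 25.5×15.5 cube at (3, -4) contributes its full rectangle; Subtracting the remaining from the first: starting from the 16×17.5 cube, the 25.5×15.5 cube at (3, -4) partially overlaps it — only the 149.50 mm² overlap (of its 395.25 mm²) is removed, clipping the outline — 1 connected region. The result has 1 disconnected region.

1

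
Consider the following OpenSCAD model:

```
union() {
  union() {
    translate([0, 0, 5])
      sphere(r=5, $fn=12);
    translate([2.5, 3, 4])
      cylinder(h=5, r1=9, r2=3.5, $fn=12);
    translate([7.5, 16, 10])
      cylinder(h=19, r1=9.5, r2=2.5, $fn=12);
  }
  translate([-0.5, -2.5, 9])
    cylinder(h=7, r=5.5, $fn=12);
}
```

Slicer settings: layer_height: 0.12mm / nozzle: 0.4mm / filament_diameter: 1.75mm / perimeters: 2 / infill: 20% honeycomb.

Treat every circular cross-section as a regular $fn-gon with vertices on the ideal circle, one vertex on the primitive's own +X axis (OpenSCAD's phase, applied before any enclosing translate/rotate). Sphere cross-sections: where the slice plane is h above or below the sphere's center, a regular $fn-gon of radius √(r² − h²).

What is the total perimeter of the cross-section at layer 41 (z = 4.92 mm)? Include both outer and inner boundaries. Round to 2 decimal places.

At z = 4.92 mm: the r=5 sphere slices to a regular 12-gon of circumradius 4.999 (√(r²−h²) with h=0.08 from center) (perimeter = 2·12·4.999·sin(180°/12) = 31.05 mm); the cone at (2.5, 3) contributes a regular 12-gon of circumradius 7.988 (interpolated between r1=9 and r2=3.5 at t=0.184) (perimeter = 2·12·7.988·sin(180°/12) = 49.62 mm); the cone at (7.5, 16) is absent (z outside [10, 29]); Merging all regions: the regions partially overlap (shared area 69.18 mm²), so the edge portions inside another operand are dropped and the merged outline is re-measured after clipping — boundary = 50.67 mm; the cylinder at (-0.5, -2.5) does not reach this height (z outside [9, 16]); Merging all regions: only that combined region is present, so the union is just that shape — boundary = 50.67 mm. Overall, the cross-section is a single solid region. Total boundary length (outer) = 50.67 mm.

50.67 mm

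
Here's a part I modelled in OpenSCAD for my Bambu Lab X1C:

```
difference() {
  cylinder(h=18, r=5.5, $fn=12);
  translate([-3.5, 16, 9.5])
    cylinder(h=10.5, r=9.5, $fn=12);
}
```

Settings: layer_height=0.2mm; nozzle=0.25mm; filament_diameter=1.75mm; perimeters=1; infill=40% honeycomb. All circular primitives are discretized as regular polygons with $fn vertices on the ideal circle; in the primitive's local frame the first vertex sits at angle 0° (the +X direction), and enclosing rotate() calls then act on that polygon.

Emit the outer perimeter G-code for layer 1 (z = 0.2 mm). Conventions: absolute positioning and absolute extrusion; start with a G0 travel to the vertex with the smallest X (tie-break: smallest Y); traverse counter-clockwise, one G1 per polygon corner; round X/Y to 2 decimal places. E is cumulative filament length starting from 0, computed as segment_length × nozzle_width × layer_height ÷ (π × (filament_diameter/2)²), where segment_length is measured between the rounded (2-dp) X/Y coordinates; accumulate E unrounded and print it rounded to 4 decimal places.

At z = 0.2 mm: the r=5.5 cylinder gives a regular 12-gon of circumradius 5.5 (constant along its height); the cylinder at (-3.5, 16) is absent (z outside [9.5, 20]); Taking the first minus the rest: none of the subtracted shapes is present at this height, so the r=5.5 cylinder is unchanged — 1 connected region. The outline is a single polygon with 12 vertices. Extrusion per mm of travel: 0.25 × 0.2 / (π × 0.875²) = 0.020788. Accumulating E over each segment gives final E = 0.7100.

G0 X-5.50 Y0.00 Z0.20
G1 X-4.76 Y-2.75 E0.0592
G1 X-2.75 Y-4.76 E0.1183
G1 X0.00 Y-5.50 E0.1775
G1 X2.75 Y-4.76 E0.2367
G1 X4.76 Y-2.75 E0.2958
G1 X5.50 Y0.00 E0.3550
G1 X4.76 Y2.75 E0.4142
G1 X2.75 Y4.76 E0.4733
G1 X0.00 Y5.50 E0.5325
G1 X-2.75 Y4.76 E0.5917
G1 X-4.76 Y2.75 E0.6508
G1 X-5.50 Y0.00 E0.7100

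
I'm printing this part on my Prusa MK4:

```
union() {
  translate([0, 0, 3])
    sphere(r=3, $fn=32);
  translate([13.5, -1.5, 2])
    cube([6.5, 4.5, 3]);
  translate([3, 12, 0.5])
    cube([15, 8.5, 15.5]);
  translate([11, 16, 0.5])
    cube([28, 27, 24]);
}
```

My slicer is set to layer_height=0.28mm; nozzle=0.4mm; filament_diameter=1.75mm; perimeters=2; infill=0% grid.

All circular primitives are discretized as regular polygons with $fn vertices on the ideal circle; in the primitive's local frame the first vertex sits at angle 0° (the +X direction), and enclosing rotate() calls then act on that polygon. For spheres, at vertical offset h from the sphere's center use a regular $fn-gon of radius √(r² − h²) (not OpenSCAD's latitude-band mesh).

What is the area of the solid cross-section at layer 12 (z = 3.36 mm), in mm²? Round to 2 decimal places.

908.94 mm²

At z = 3.36 mm: the r=3 sphere contributes a regular 32-gon of circumradius √(3²−0.36²) = 2.978 (area = (32/2)·2.978²·sin(360°/32) = 27.69 mm²); the cube at (13.5, -1.5) (footprint 6.5×4.5) is included at this height (area 29.25 mm²); the cube at (3, 12) (footprint 15×8.5) is included at this height (area 127.50 mm²); the 28×27 cube at (11, 16) contributes its full rectangle (area 756.00 mm²); Combining (union): the regions partially overlap — summed areas 940.44 mm² minus the doubly-counted overlap 31.50 mm² gives 908.94 mm² — area = 908.94 mm². Overall, the cross-section has 3 separate islands. Net area = 908.94 mm².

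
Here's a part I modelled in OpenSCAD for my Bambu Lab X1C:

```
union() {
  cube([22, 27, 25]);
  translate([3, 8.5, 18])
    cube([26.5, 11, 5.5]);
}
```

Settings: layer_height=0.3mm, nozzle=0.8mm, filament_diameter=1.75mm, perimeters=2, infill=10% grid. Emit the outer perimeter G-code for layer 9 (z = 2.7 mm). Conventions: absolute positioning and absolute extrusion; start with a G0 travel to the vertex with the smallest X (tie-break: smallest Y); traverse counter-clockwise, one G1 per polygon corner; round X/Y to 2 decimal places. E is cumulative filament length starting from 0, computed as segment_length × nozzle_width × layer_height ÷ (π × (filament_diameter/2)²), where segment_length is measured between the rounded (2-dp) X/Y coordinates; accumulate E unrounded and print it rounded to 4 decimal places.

G0 X0.00 Y0.00 Z2.70
G1 X22.00 Y0.00 E2.1952
G1 X22.00 Y27.00 E4.8892
G1 X0.00 Y27.00 E7.0844
G1 X0.00 Y0.00 E9.7785

At z = 2.7 mm: the 22×27 cube contributes its full rectangle; the cube at (3, 8.5) does not reach this height (z outside [18, 23.5]); Combining (union): only the 22×27 cube is present, so the union is just that shape — 1 connected region. The outline is a single polygon with 4 vertices. Extrusion per mm of travel: 0.8 × 0.3 / (π × 0.875²) = 0.099780. Accumulating E over each segment gives final E = 9.7785.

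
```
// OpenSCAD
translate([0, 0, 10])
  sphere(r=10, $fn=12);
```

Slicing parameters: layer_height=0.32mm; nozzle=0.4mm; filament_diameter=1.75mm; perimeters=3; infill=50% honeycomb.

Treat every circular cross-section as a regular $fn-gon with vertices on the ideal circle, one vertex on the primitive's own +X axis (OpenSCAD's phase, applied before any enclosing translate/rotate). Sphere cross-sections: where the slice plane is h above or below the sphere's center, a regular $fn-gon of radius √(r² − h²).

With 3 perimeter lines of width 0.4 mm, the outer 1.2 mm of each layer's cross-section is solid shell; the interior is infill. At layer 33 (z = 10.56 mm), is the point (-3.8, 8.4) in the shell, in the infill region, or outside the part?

shell

At z = 10.56 mm: the sphere: section is a regular 12-gon, circumradius = √(r²−h²) = √(10²−0.56²) = 9.984. Overall, the cross-section is a single solid region. The nearest boundary edge runs (0.00, 9.98)→(-4.99, 8.65); distance from the point to it = 0.55 mm. The point is inside the cross-section, 0.55 mm from the nearest boundary — within the 1.2 mm shell band (3 × 0.4).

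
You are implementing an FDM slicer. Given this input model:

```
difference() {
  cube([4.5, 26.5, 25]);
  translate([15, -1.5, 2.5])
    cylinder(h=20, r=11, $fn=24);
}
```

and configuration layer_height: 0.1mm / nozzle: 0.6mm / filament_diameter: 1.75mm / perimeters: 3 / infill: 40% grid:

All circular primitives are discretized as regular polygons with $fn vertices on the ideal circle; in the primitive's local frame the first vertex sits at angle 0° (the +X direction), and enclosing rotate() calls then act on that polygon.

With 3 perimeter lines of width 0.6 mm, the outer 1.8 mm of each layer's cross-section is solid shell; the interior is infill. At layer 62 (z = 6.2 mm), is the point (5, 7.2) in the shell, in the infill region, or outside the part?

outside

At z = 6.2 mm: the 4.5×26.5 cube contributes its full rectangle; the r=11 cylinder at (15, -1.5) gives a regular 24-gon of circumradius 11 (constant along its height); Subtracting the remaining from the first: starting from the 4.5×26.5 cube, the r=11 cylinder at (15, -1.5) partially overlaps it — only the 0.31 mm² overlap (of its 375.81 mm²) is removed, clipping the outline — 1 connected region. Overall, the cross-section is a single solid region. The nearest boundary edge runs (4.50, 26.50)→(4.50, 1.65); distance from the point to it = 0.50 mm. The point is not inside any of the regions above, so it lies outside the cross-section (0.50 mm from the nearest boundary).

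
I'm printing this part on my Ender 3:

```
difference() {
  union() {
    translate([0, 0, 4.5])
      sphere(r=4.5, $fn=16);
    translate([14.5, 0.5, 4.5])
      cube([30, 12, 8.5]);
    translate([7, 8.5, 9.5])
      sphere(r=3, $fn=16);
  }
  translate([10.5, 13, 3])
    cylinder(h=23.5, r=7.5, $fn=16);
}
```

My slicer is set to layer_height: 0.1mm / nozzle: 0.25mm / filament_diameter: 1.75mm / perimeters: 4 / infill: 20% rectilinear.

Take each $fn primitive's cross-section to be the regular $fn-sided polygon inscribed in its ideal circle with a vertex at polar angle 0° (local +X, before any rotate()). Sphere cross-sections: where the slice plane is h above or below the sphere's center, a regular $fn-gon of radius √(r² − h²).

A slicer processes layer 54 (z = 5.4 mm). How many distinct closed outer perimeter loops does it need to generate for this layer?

2

At z = 5.4 mm: the r=4.5 sphere contributes a regular 16-gon of circumradius √(4.5²−0.9²) = 4.409; the 30×12 cube at (14.5, 0.5) contributes its full rectangle; the sphere at (7, 8.5) is not intersected at this z (|z−center|=4.100 > r=3); Taking the union: the 2 present regions are separate (no shared area or edge), so areas and boundary lengths simply add and each stays a separate island — 2 connected regions; the r=7.5 cylinder at (10.5, 13) gives a regular 16-gon of circumradius 7.5 (constant along its height); Taking the first minus the rest: starting from that combined region, the r=7.5 cylinder at (10.5, 13) partially overlaps it — only the 13.22 mm² overlap (of its 172.21 mm²) is removed, clipping the outline — 2 connected regions. The result has 2 disconnected regions.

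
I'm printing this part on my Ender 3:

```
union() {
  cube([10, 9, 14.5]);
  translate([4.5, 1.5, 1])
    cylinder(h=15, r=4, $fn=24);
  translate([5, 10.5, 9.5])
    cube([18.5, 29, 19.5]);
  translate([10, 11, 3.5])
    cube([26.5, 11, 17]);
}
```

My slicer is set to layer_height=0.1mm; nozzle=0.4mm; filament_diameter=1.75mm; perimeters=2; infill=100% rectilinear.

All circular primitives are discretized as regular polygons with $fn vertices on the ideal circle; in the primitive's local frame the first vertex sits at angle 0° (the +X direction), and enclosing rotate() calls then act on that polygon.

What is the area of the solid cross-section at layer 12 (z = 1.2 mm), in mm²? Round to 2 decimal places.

At z = 1.2 mm: the 10×9 cube contributes its full rectangle (area 90.00 mm²); the r=4 cylinder at (4.5, 1.5) contributes a regular 24-gon of circumradius 4 (area = (24/2)·4.000²·sin(360°/24) = 49.69 mm²); the cube at (5, 10.5) is not intersected at this z (z outside [9.5, 29]); the cube at (10, 11) is not intersected at this z (z outside [3.5, 20.5]); Merging all regions: the regions partially overlap — summed areas 139.69 mm² minus the doubly-counted overlap 36.49 mm² gives 103.20 mm² — area = 103.20 mm². Overall, the cross-section is a single solid region. Net area = 103.20 mm².

103.20 mm²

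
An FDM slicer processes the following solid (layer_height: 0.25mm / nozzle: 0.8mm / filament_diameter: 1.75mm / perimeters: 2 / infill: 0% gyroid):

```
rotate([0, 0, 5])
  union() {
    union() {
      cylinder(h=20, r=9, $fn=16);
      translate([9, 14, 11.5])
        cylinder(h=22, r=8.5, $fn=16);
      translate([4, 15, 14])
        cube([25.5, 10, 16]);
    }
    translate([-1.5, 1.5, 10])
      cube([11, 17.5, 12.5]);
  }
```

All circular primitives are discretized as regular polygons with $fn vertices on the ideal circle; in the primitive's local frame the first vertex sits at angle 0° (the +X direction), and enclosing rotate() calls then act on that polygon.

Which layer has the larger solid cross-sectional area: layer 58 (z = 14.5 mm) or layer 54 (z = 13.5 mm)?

layer 58 (z = 14.5 mm)

Layer 58 (z = 14.5): the r=9 cylinder contributes a regular 16-gon of circumradius 9 (area = (16/2)·9.000²·sin(360°/16) = 247.98 mm²); the cylinder at (9, 14): section is a regular 16-gon, circumradius r=8.5 (area = (16/2)·8.500²·sin(360°/16) = 221.19 mm²); the cube at (4, 15) (footprint 25.5×10) is included at this height (area 255.00 mm²); Merging all regions: the regions partially overlap — summed areas 724.17 mm² minus the doubly-counted overlap 83.29 mm² gives 640.88 mm² — area = 640.88 mm²; the cube at (-1.5, 1.5) is present — its section is the full 11×17.5 rectangle (area 192.50 mm²); Combining (union): the regions partially overlap — summed areas 833.38 mm² minus the doubly-counted overlap 158.97 mm² gives 674.41 mm² — area = 674.41 mm²; (whole slice rotated 5° about Z — lengths, areas and connectivity unchanged). So its area = 674.41 mm². Layer 54 (z = 13.5): the r=9 cylinder contributes a regular 16-gon of circumradius 9 (area = (16/2)·9.000²·sin(360°/16) = 247.98 mm²); the cylinder at (9, 14): section is a regular 16-gon, circumradius r=8.5 (area = (16/2)·8.500²·sin(360°/16) = 221.19 mm²); the cube at (4, 15) is not intersected at this z (z outside [14, 30]); Taking the union: the regions partially overlap — summed areas 469.17 mm² minus the doubly-counted overlap 2.10 mm² gives 467.07 mm² — area = 467.07 mm²; the cube at (-1.5, 1.5) (footprint 11×17.5) is included at this height (area 192.50 mm²); Combining (union): the regions partially overlap — summed areas 659.57 mm² minus the doubly-counted overlap 158.97 mm² gives 500.60 mm² — area = 500.60 mm²; (whole slice rotated 5° about Z — lengths, areas and connectivity unchanged). So its area = 500.60 mm². Layer 58 is larger (674.41 vs 500.60 mm²).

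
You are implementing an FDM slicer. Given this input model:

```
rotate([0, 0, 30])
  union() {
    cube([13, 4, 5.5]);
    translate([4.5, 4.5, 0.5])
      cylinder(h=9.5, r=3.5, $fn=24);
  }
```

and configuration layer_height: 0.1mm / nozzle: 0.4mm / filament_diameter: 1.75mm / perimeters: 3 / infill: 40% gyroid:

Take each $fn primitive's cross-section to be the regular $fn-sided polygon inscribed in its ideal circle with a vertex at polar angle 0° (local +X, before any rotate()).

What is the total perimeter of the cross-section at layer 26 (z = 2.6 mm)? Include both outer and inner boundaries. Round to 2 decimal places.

39.10 mm

At z = 2.6 mm: the cube (footprint 13×4) is included at this height (perimeter 34.00 mm); the cylinder at (4.5, 4.5): section is a regular 24-gon, circumradius r=3.5 (perimeter = 2·24·3.500·sin(180°/24) = 21.93 mm); Taking the union: the regions partially overlap (shared area 15.56 mm²), so the edge portions inside another operand are dropped and the merged outline is re-measured after clipping — boundary = 39.10 mm; (whole slice rotated 30° about Z — lengths, areas and connectivity unchanged). Overall, the cross-section is a single solid region. Total boundary length (outer) = 39.10 mm.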